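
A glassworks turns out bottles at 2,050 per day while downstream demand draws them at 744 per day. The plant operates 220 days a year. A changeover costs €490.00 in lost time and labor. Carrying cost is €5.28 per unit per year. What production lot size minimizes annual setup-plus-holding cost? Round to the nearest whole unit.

Annual demand D = 744 × 220 = 163,680.
Production build-up factor (1 − d/p) = 1 − 744/2,050 = 0.6371.
Q* = √(2DS / (H(1 − d/p))) = √(2 × 163,680 × 490 / (5.28 × 0.6371)).
= √(160,406,400 / 3.3637) ≈ 6905.565.

Q* ≈ 6,906 bottles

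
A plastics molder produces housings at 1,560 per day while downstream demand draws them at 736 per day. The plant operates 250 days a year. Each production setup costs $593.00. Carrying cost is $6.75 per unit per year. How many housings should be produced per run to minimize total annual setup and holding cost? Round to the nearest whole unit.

Annual demand D = 736 × 250 = 184,000.
Production build-up factor (1 − d/p) = 1 − 736/1,560 = 0.5282.
Q* = √(2DS / (H(1 − d/p))) = √(2 × 184,000 × 593 / (6.75 × 0.5282)).
= √(218,224,000 / 3.5654) ≈ 7823.446.

Q* ≈ 7,823 housings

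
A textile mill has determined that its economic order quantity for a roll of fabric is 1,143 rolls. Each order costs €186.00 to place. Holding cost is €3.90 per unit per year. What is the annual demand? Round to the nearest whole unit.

The basic EOQ model gives Q* = √(2DS/H); rearrange for the unknown.
From Q* = √(2DS/H): D = Q*²H / (2S) = 1,143² × 3.9 / (2 × 186) = 13696.643.

D ≈ 13,697 rolls per year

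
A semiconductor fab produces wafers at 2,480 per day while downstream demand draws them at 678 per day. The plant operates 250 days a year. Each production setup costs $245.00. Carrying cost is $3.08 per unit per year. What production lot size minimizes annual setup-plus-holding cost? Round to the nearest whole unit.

Q* ≈ 6,092 wafers

Annual demand D = 678 × 250 = 169,500.
Production build-up factor (1 − d/p) = 1 − 678/2,480 = 0.7266.
Q* = √(2DS / (H(1 − d/p))) = √(2 × 169,500 × 245 / (3.08 × 0.7266)).
= √(83,055,000 / 2.238) ≈ 6091.945.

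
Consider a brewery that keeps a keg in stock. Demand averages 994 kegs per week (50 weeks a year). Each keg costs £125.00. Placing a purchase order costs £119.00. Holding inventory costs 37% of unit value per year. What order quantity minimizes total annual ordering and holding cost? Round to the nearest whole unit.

Q* ≈ 506 kegs

Annual demand D = 994 × 50 = 49,700.
Holding cost H = 0.37 × £125.00 = £46.2500 per unit per year.
EOQ = √(2DS / H) = √(2 × 49,700 × 119 / 46.25).
= √(11,828,600 / 46.25) = √255,753.5135 ≈ 505.721.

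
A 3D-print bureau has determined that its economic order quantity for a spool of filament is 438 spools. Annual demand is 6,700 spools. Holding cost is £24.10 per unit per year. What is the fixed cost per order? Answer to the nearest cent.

The basic EOQ model gives Q* = √(2DS/H); rearrange for the unknown.
From Q* = √(2DS/H): S = Q*²H / (2D) = 438² × 24.1 / (2 × 6,700) = 345.0329.

S ≈ £345.03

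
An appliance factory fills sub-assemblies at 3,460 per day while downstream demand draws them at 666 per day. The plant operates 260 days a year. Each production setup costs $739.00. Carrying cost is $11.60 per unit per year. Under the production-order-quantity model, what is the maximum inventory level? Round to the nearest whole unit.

I_max ≈ 4,221 sub-assemblies

Annual demand D = 666 × 260 = 173,160.
Production build-up factor (1 − d/p) = 1 − 666/3,460 = 0.8075.
Q* = √(2DS / (H(1 − d/p))) = √(2 × 173,160 × 739 / (11.6 × 0.8075)).
= √(255,930,480 / 9.3672) ≈ 5227.052.
Maximum inventory = Q*(1 − d/p) = 5227.052 × 0.8075 ≈ 4220.920.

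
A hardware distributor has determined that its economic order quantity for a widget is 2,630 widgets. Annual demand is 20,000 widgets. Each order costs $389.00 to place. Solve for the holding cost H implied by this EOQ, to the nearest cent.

H ≈ $2.25

The basic EOQ model gives Q* = √(2DS/H); rearrange for the unknown.
From Q* = √(2DS/H): H = 2DS / Q*² = 2 × 20,000 × 389 / 2,630² = 2.2496.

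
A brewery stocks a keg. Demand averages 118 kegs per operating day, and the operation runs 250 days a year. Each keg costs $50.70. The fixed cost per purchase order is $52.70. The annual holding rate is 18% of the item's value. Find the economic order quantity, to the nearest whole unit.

Annual demand D = 118 × 250 = 29,500.
Holding cost H = 0.18 × $50.70 = $9.1260 per unit per year.
EOQ = √(2DS / H) = √(2 × 29,500 × 52.7 / 9.126).
= √(3,109,300 / 9.126) = √340,707.8676 ≈ 583.702.

Q* ≈ 584 kegs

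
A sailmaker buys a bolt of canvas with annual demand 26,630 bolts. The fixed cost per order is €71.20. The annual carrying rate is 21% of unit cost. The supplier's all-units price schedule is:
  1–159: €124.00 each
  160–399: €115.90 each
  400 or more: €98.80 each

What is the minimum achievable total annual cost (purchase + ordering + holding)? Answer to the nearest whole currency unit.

Holding cost per unit per year at price C is H = 0.21·C.
Candidates are each tier's EOQ (if it falls in that tier) and each price-break quantity.
Tier 1 (€124.00): EOQ = 381.6 exceeds tier's upper bound 159, so this tier is dominated.
EOQ at €115.90 = 394.7 (feasible in tier 2): TC = 26,630×€115.90 + (26,630/394.7)×71.2 + (394.7/2)×0.21×€115.90 = €3,096,024.09.
EOQ at €98.80 = 427.5 (feasible in tier 3): TC = 26,630×€98.80 + (26,630/427.5)×71.2 + (427.5/2)×0.21×€98.80 = €2,639,914.10.
Lowest total cost among the candidates is at Q = 427.5.

TC* ≈ €2,639,914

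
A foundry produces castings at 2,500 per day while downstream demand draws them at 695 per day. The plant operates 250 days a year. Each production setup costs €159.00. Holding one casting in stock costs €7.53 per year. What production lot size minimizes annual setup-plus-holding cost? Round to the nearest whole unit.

Q* ≈ 3,188 castings

Annual demand D = 695 × 250 = 173,750.
Production build-up factor (1 − d/p) = 1 − 695/2,500 = 0.7220.
Q* = √(2DS / (H(1 − d/p))) = √(2 × 173,750 × 159 / (7.53 × 0.7220)).
= √(55,252,500 / 5.4367) ≈ 3187.938.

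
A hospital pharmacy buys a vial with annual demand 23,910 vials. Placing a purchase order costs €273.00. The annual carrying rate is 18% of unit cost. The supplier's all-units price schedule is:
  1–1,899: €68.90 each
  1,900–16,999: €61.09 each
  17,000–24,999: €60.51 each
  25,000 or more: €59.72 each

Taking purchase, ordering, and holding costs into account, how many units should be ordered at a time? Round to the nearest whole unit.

Q* ≈ 1,900 vials

Holding cost per unit per year at price C is H = 0.18·C.
Candidates are each tier's EOQ (if it falls in that tier) and each price-break quantity.
EOQ at €68.90 = 1026.0 (feasible in tier 1): TC = 23,910×€68.90 + (23,910/1026.0)×273 + (1026.0/2)×0.18×€68.90 = €1,660,123.24.
EOQ at €61.09 = 1089.6 < 1900, so use break Q=1900: TC = 23,910×€61.09 + (23,910/1900.0)×273 + (1900.0/2)×0.18×€61.09 = €1,474,543.78.
EOQ at €60.51 = 1094.8 < 17000, so use break Q=17000: TC = 23,910×€60.51 + (23,910/17000.0)×273 + (17000.0/2)×0.18×€60.51 = €1,539,758.37.
EOQ at €59.72 = 1102.0 < 25000, so use break Q=25000: TC = 23,910×€59.72 + (23,910/25000.0)×273 + (25000.0/2)×0.18×€59.72 = €1,562,536.30.
Lowest total cost is €1,474,543.78 at Q = 1900.0.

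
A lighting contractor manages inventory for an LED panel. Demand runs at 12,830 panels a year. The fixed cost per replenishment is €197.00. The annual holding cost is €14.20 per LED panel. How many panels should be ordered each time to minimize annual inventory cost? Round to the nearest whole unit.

Q* ≈ 597 panels

EOQ = √(2DS / H) = √(2 × 12,830 × 197 / 14.2).
= √(5,055,020 / 14.2) = √355,987.3239 ≈ 596.647.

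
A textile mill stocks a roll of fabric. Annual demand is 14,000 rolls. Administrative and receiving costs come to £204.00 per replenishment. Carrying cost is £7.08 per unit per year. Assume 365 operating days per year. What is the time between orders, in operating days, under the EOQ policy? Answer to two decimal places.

The optimal lot size = √(2DS/H) = √(2 × 14,000 × 204 / 7.08) ≈ 898.21.
Cycle time = Q*/D × 365 = 898.21 / 14,000 × 365 ≈ 23.418 days.

T ≈ 23.42 days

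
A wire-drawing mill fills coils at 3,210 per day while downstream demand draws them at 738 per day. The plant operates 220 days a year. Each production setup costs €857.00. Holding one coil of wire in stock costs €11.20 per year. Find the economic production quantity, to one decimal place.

Q* ≈ 5,680.2 coils

Annual demand D = 738 × 220 = 162,360.
Production build-up factor (1 − d/p) = 1 − 738/3,210 = 0.7701.
Q* = √(2DS / (H(1 − d/p))) = √(2 × 162,360 × 857 / (11.2 × 0.7701)).
= √(278,285,040 / 8.625) ≈ 5680.208.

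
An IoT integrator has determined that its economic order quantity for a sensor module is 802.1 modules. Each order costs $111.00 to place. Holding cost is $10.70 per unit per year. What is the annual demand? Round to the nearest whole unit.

Squaring Q* = √(2DS/H) gives Q*² = 2DS/H.
From Q* = √(2DS/H): D = Q*²H / (2S) = 802.1² × 10.7 / (2 × 111) = 31009.005.

D ≈ 31,009 modules per year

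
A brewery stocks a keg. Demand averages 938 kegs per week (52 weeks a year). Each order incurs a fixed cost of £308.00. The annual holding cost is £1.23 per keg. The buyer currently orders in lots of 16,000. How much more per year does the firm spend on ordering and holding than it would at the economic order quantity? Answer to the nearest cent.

Annual demand D = 938 × 52 = 48,776.
EOQ = √(2DS/H) = √(2 × 48,776 × 308 / 1.23) ≈ 4942.43.
Cost at Q* = (D/Q*)S + (Q*/2)H = √(2DSH) ≈ £6,079.19.
Cost at Q = 16,000: (48,776/16,000)×308 + (16,000/2)×1.23 = £938.94 + £9,840.00 = £10,778.94.
Excess = £10,778.94 − £6,079.19 = £4,699.74.

Extra cost ≈ £4,699.74 per year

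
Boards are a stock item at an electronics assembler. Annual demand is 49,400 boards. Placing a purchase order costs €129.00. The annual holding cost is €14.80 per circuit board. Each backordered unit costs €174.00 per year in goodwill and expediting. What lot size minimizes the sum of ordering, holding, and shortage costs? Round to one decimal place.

With planned backorders, Q* = √(2DS/H) · √((H+B)/B).
√(2DS/H) = √(2 × 49,400 × 129 / 14.8) = 927.988.
√((H+B)/B) = √((14.8+174)/174) = 1.0417.
Q* ≈ 966.649.

Q* ≈ 966.6 boards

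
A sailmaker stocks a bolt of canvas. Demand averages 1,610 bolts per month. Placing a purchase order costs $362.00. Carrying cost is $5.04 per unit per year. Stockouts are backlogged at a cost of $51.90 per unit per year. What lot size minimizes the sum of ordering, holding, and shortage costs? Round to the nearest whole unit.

Annual demand D = 1,610 × 12 = 19,320.
With planned backorders, Q* = √(2DS/H) · √((H+B)/B).
√(2DS/H) = √(2 × 19,320 × 362 / 5.04) = 1665.933.
√((H+B)/B) = √((5.04+51.9)/51.9) = 1.0474.
Q* ≈ 1744.949.

Q* ≈ 1,745 bolts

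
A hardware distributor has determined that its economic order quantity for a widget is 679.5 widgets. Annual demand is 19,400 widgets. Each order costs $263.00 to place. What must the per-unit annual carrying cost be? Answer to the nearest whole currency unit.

H ≈ $22

Squaring Q* = √(2DS/H) gives Q*² = 2DS/H.
From Q* = √(2DS/H): H = 2DS / Q*² = 2 × 19,400 × 263 / 679.5² = 22.1008.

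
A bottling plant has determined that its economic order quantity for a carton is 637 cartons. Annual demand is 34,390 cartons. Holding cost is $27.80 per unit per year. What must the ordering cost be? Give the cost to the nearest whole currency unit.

S ≈ $164

The basic EOQ model gives Q* = √(2DS/H); rearrange for the unknown.
From Q* = √(2DS/H): S = Q*²H / (2D) = 637² × 27.8 / (2 × 34,390) = 164.0067.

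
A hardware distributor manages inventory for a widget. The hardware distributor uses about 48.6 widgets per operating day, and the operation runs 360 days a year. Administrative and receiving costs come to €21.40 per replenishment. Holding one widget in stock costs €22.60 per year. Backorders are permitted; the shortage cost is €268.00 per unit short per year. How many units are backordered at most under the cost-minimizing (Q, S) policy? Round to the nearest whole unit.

Annual demand D = 48.6 × 360 = 17,496.
With planned backorders, Q* = √(2DS/H) · √((H+B)/B).
√(2DS/H) = √(2 × 17,496 × 21.4 / 22.6) = 182.028.
√((H+B)/B) = √((22.6+268)/268) = 1.0413.
Q* ≈ 189.547.
S* = Q* · H/(H+B) = 189.547 × 22.6/290.6 ≈ 14.741.

S* ≈ 15 widgets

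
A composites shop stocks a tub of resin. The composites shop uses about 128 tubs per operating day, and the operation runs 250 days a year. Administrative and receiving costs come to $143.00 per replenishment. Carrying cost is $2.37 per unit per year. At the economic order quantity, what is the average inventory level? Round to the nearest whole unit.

Average inventory ≈ 983 tubs

Annual demand D = 128 × 250 = 32,000.
The optimal lot size = √(2DS/H) = √(2 × 32,000 × 143 / 2.37) ≈ 1965.10.
Average inventory = Q*/2 ≈ 1965.10 / 2 = 982.548.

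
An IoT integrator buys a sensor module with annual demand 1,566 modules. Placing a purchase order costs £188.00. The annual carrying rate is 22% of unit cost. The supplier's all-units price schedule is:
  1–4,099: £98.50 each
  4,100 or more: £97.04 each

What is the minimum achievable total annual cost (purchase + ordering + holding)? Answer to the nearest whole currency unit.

TC* ≈ £157,823

Holding cost per unit per year at price C is H = 0.22·C.
Evaluate total cost at each tier's feasible EOQ or, if the EOQ is below the tier, at the tier's minimum quantity.
EOQ at £98.50 = 164.8 (feasible in tier 1): TC = 1,566×£98.50 + (1,566/164.8)×188 + (164.8/2)×0.22×£98.50 = £157,823.06.
EOQ at £97.04 = 166.1 < 4100, so use break Q=4100: TC = 1,566×£97.04 + (1,566/4100.0)×188 + (4100.0/2)×0.22×£97.04 = £195,801.49.
Lowest total cost among the candidates is at Q = 164.8.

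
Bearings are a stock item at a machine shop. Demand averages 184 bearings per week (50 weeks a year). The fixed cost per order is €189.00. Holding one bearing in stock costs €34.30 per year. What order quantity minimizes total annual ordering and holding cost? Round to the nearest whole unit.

Q* ≈ 318 bearings

Annual demand D = 184 × 50 = 9,200.
EOQ = √(2DS / H) = √(2 × 9,200 × 189 / 34.3).
= √(3,477,600 / 34.3) = √101,387.7551 ≈ 318.414.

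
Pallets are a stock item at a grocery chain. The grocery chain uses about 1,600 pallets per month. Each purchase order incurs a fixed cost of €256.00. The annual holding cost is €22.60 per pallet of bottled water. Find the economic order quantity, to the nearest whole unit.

Annual demand D = 1,600 × 12 = 19,200.
EOQ = √(2DS / H) = √(2 × 19,200 × 256 / 22.6).
= √(9,830,400 / 22.6) = √434,973.4513 ≈ 659.525.

Q* ≈ 660 pallets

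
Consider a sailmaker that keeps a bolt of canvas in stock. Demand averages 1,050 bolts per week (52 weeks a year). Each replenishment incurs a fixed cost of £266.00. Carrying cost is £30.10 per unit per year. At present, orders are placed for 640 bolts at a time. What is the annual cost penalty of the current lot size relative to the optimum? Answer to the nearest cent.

Extra cost ≈ £2,756.21 per year

Annual demand D = 1,050 × 52 = 54,600.
EOQ = √(2DS/H) = √(2 × 54,600 × 266 / 30.1) ≈ 982.36.
Cost at Q* = (D/Q*)S + (Q*/2)H = √(2DSH) ≈ £29,568.91.
Cost at Q = 640: (54,600/640)×266 + (640/2)×30.1 = £22,693.12 + £9,632.00 = £32,325.12.
Excess = £32,325.12 − £29,568.91 = £2,756.21.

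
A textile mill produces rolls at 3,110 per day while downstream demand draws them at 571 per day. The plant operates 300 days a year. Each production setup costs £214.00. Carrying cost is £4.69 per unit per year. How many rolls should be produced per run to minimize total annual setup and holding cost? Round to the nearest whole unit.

Q* ≈ 4,376 rolls

Annual demand D = 571 × 300 = 171,300.
Production build-up factor (1 − d/p) = 1 − 571/3,110 = 0.8164.
Q* = √(2DS / (H(1 − d/p))) = √(2 × 171,300 × 214 / (4.69 × 0.8164)).
= √(73,316,400 / 3.8289) ≈ 4375.856.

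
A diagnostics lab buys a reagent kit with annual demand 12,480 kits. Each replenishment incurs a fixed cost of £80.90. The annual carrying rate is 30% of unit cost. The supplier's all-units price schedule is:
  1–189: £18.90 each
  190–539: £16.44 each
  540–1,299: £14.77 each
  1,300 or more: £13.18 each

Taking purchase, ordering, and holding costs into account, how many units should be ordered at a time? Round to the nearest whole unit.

Q* ≈ 1,300 kits

Holding cost per unit per year at price C is H = 0.30·C.
Candidates are each tier's EOQ (if it falls in that tier) and each price-break quantity.
Tier 1 (£18.90): EOQ = 596.8 exceeds tier's upper bound 189, so this tier is dominated.
Tier 2 (£16.44): EOQ = 639.9 exceeds tier's upper bound 539, so this tier is dominated.
EOQ at £14.77 = 675.1 (feasible in tier 3): TC = 12,480×£14.77 + (12,480/675.1)×80.9 + (675.1/2)×0.30×£14.77 = £187,320.81.
EOQ at £13.18 = 714.6 < 1300, so use break Q=1300: TC = 12,480×£13.18 + (12,480/1300.0)×80.9 + (1300.0/2)×0.30×£13.18 = £167,833.14.
Lowest total cost is £167,833.14 at Q = 1300.0.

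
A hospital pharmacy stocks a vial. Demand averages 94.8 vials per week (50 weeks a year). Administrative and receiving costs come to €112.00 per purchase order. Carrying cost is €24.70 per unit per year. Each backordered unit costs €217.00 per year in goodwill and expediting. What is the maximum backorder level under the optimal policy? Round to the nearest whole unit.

Annual demand D = 94.8 × 50 = 4,740.
With planned backorders, Q* = √(2DS/H) · √((H+B)/B).
√(2DS/H) = √(2 × 4,740 × 112 / 24.7) = 207.331.
√((H+B)/B) = √((24.7+217)/217) = 1.0554.
Q* ≈ 218.813.
S* = Q* · H/(H+B) = 218.813 × 24.7/241.7 ≈ 22.361.

S* ≈ 22 vials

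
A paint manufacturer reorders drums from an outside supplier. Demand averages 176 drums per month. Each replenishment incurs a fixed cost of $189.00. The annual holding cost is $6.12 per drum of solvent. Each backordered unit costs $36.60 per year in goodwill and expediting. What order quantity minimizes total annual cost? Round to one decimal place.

Annual demand D = 176 × 12 = 2,112.
With planned backorders, Q* = √(2DS/H) · √((H+B)/B).
√(2DS/H) = √(2 × 2,112 × 189 / 6.12) = 361.175.
√((H+B)/B) = √((6.12+36.6)/36.6) = 1.0804.
Q* ≈ 390.204.

Q* ≈ 390.2 drums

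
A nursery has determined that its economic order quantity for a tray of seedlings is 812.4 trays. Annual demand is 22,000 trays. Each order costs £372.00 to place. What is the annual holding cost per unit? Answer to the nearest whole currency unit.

Invert the EOQ relation Q*² = 2DS/H.
From Q* = √(2DS/H): H = 2DS / Q*² = 2 × 22,000 × 372 / 812.4² = 24.8002.

H ≈ £25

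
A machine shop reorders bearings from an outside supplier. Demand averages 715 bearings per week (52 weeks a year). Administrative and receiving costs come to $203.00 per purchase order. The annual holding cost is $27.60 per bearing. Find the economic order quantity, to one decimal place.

Annual demand D = 715 × 52 = 37,180.
EOQ = √(2DS / H) = √(2 × 37,180 × 203 / 27.6).
= √(15,095,080 / 27.6) = √546,923.1884 ≈ 739.543.

Q* ≈ 739.5 bearings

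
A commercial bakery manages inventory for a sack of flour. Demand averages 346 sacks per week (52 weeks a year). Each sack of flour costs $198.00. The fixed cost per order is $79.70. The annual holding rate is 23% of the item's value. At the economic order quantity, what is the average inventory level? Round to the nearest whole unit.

Average inventory ≈ 125 sacks

Annual demand D = 346 × 52 = 17,992.
Holding cost H = 0.23 × $198.00 = $45.5400 per unit per year.
EOQ = √(2DS/H) = √(2 × 17,992 × 79.7 / 45.54) ≈ 250.95.
Average inventory = Q*/2 ≈ 250.95 / 2 = 125.475.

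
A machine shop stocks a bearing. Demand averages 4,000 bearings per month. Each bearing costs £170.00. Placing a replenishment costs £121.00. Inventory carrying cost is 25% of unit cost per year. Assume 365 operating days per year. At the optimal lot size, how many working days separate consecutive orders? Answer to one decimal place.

Annual demand D = 4,000 × 12 = 48,000.
Holding cost H = 0.25 × £170.00 = £42.5000 per unit per year.
Q* = √(2DS/H) = √(2 × 48,000 × 121 / 42.5) ≈ 522.80.
Cycle time = Q*/D × 365 = 522.80 / 48,000 × 365 ≈ 3.975 days.

T ≈ 4.0 days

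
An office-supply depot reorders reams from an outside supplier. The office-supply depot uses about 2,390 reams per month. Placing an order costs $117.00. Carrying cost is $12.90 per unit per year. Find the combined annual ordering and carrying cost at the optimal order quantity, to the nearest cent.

TC* ≈ $9,304.49

Annual demand D = 2,390 × 12 = 28,680.
The optimal lot size = √(2DS/H) = √(2 × 28,680 × 117 / 12.9) ≈ 721.28.
At the optimum the two cost components are equal, so total cost = 2·(Q*/2)H = Q*·H.
Minimum total = √(2DSH) = √(2 × 28,680 × 117 × 12.9) ≈ 9304.485.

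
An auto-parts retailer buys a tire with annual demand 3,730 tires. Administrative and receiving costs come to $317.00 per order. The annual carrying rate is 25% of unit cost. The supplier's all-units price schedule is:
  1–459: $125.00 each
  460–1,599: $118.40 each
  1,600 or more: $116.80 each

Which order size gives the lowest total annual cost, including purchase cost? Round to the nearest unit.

Holding cost per unit per year at price C is H = 0.25·C.
For each price level, check whether its EOQ is feasible; otherwise the best quantity at that price is the breakpoint.
EOQ at $125.00 = 275.1 (feasible in tier 1): TC = 3,730×$125.00 + (3,730/275.1)×317 + (275.1/2)×0.25×$125.00 = $474,846.55.
EOQ at $118.40 = 282.7 < 460, so use break Q=460: TC = 3,730×$118.40 + (3,730/460.0)×317 + (460.0/2)×0.25×$118.40 = $451,010.46.
EOQ at $116.80 = 284.6 < 1600, so use break Q=1600: TC = 3,730×$116.80 + (3,730/1600.0)×317 + (1600.0/2)×0.25×$116.80 = $459,763.01.
Lowest total cost is $451,010.46 at Q = 460.0.

Q* ≈ 460 tires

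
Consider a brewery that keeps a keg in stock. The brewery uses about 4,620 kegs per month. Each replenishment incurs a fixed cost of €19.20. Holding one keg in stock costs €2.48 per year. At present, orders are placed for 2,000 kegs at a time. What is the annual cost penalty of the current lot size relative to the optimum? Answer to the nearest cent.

Extra cost ≈ €714.47 per year

Annual demand D = 4,620 × 12 = 55,440.
EOQ = √(2DS/H) = √(2 × 55,440 × 19.2 / 2.48) ≈ 926.51.
Cost at Q* = (D/Q*)S + (Q*/2)H = √(2DSH) ≈ €2,297.75.
Cost at Q = 2,000: (55,440/2,000)×19.2 + (2,000/2)×2.48 = €532.22 + €2,480.00 = €3,012.22.
Excess = €3,012.22 − €2,297.75 = €714.47.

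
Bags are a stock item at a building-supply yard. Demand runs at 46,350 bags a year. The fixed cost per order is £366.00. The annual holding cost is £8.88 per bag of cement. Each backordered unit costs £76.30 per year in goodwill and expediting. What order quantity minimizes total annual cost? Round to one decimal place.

Q* ≈ 2,065.3 bags

With planned backorders, Q* = √(2DS/H) · √((H+B)/B).
√(2DS/H) = √(2 × 46,350 × 366 / 8.88) = 1954.672.
√((H+B)/B) = √((8.88+76.3)/76.3) = 1.0566.
Q* ≈ 2065.287.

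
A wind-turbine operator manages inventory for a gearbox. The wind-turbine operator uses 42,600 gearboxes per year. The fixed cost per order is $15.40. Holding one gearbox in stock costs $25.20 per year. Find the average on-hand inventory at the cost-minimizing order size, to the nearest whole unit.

Average inventory ≈ 114 gearboxes

EOQ = √(2DS/H) = √(2 × 42,600 × 15.4 / 25.2) ≈ 228.18.
Average inventory = Q*/2 ≈ 228.18 / 2 = 114.091.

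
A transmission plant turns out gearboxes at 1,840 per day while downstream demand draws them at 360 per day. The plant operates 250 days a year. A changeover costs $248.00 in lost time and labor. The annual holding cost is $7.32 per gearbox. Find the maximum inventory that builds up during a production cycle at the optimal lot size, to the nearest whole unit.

I_max ≈ 2,215 gearboxes

Annual demand D = 360 × 250 = 90,000.
Production build-up factor (1 − d/p) = 1 − 360/1,840 = 0.8043.
Q* = √(2DS / (H(1 − d/p))) = √(2 × 90,000 × 248 / (7.32 × 0.8043)).
= √(44,640,000 / 5.8878) ≈ 2753.497.
Maximum inventory = Q*(1 − d/p) = 2753.497 × 0.8043 ≈ 2214.769.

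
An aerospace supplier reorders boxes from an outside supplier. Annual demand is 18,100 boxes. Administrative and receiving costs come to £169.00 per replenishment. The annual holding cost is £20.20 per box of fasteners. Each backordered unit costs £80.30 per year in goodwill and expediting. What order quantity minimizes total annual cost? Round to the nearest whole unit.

With planned backorders, Q* = √(2DS/H) · √((H+B)/B).
√(2DS/H) = √(2 × 18,100 × 169 / 20.2) = 550.328.
√((H+B)/B) = √((20.2+80.3)/80.3) = 1.1187.
Q* ≈ 615.669.

Q* ≈ 616 boxes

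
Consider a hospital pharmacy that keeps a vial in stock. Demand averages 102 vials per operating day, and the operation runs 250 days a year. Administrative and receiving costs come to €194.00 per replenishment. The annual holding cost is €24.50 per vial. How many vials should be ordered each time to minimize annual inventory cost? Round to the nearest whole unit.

Annual demand D = 102 × 250 = 25,500.
EOQ = √(2DS / H) = √(2 × 25,500 × 194 / 24.5).
= √(9,894,000 / 24.5) = √403,836.7347 ≈ 635.481.

Q* ≈ 635 vials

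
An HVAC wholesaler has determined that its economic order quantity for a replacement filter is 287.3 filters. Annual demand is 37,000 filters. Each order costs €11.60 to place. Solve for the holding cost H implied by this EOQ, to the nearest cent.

The basic EOQ model gives Q* = √(2DS/H); rearrange for the unknown.
From Q* = √(2DS/H): H = 2DS / Q*² = 2 × 37,000 × 11.6 / 287.3² = 10.3996.

H ≈ €10.40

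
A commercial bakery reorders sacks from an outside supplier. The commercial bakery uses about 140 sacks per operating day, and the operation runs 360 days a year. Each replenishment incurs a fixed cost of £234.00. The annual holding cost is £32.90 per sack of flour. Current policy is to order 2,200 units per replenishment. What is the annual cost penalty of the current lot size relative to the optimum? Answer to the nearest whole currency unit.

Annual demand D = 140 × 360 = 50,400.
EOQ = √(2DS/H) = √(2 × 50,400 × 234 / 32.9) ≈ 846.72.
Cost at Q* = (D/Q*)S + (Q*/2)H = √(2DSH) ≈ £27,857.12.
Cost at Q = 2,200: (50,400/2,200)×234 + (2,200/2)×32.9 = £5,360.73 + £36,190.00 = £41,550.73.
Excess = £41,550.73 − £27,857.12 = £13,693.61.

Extra cost ≈ £13,694 per year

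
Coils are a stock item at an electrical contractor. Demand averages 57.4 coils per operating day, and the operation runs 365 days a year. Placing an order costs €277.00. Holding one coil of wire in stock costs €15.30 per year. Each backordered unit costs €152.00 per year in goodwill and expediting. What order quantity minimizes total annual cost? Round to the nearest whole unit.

Q* ≈ 914 coils

Annual demand D = 57.4 × 365 = 20,951.
With planned backorders, Q* = √(2DS/H) · √((H+B)/B).
√(2DS/H) = √(2 × 20,951 × 277 / 15.3) = 870.987.
√((H+B)/B) = √((15.3+152)/152) = 1.0491.
Q* ≈ 913.772.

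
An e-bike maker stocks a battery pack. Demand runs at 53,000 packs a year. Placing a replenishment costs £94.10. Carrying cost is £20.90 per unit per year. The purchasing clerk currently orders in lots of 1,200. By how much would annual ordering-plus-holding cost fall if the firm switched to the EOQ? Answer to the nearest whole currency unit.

Extra cost ≈ £2,258 per year

EOQ = √(2DS/H) = √(2 × 53,000 × 94.1 / 20.9) ≈ 690.84.
Cost at Q* = (D/Q*)S + (Q*/2)H = √(2DSH) ≈ £14,438.46.
Cost at Q = 1,200: (53,000/1,200)×94.1 + (1,200/2)×20.9 = £4,156.08 + £12,540.00 = £16,696.08.
Excess = £16,696.08 − £14,438.46 = £2,257.62.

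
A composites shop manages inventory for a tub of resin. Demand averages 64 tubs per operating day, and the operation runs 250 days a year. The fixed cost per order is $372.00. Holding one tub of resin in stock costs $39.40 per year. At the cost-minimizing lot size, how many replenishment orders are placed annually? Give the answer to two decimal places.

N ≈ 29.11 orders per year

Annual demand D = 64 × 250 = 16,000.
Q* = √(2DS/H) = √(2 × 16,000 × 372 / 39.4) ≈ 549.67.
Orders per year = D / Q* = 16,000 / 549.67 ≈ 29.109.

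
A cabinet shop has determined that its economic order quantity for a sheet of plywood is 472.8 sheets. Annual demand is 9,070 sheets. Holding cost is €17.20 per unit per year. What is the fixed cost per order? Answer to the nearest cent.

Squaring Q* = √(2DS/H) gives Q*² = 2DS/H.
From Q* = √(2DS/H): S = Q*²H / (2D) = 472.8² × 17.2 / (2 × 9,070) = 211.9562.

S ≈ €211.96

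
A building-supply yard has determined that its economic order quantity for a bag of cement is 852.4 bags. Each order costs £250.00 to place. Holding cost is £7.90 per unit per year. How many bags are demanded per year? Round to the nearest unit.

Invert the EOQ relation Q*² = 2DS/H.
From Q* = √(2DS/H): D = Q*²H / (2S) = 852.4² × 7.9 / (2 × 250) = 11480.055.

D ≈ 11,480 bags per year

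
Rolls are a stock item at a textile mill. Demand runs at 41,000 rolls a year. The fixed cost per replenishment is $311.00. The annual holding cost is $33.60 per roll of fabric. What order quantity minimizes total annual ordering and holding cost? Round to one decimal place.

Q* ≈ 871.2 rolls

EOQ = √(2DS / H) = √(2 × 41,000 × 311 / 33.6).
= √(25,502,000 / 33.6) = √758,988.0952 ≈ 871.199.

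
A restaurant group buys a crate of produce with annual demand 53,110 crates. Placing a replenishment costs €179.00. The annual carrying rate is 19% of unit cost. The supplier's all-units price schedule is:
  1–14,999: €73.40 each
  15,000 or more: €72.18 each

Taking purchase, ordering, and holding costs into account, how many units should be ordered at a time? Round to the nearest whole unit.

Holding cost per unit per year at price C is H = 0.19·C.
For each price level, check whether its EOQ is feasible; otherwise the best quantity at that price is the breakpoint.
EOQ at €73.40 = 1167.6 (feasible in tier 1): TC = 53,110×€73.40 + (53,110/1167.6)×179 + (1167.6/2)×0.19×€73.40 = €3,914,557.75.
EOQ at €72.18 = 1177.5 < 15000, so use break Q=15000: TC = 53,110×€72.18 + (53,110/15000.0)×179 + (15000.0/2)×0.19×€72.18 = €3,936,970.08.
Lowest total cost is €3,914,557.75 at Q = 1167.6.

Q* ≈ 1,168 crates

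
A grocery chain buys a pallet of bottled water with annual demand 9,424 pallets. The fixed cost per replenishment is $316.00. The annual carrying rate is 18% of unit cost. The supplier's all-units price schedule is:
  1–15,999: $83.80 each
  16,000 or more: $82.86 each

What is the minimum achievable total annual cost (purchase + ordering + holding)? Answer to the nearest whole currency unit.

TC* ≈ $799,210

Holding cost per unit per year at price C is H = 0.18·C.
Candidates are each tier's EOQ (if it falls in that tier) and each price-break quantity.
EOQ at $83.80 = 628.4 (feasible in tier 1): TC = 9,424×$83.80 + (9,424/628.4)×316 + (628.4/2)×0.18×$83.80 = $799,209.59.
EOQ at $82.86 = 631.9 < 16000, so use break Q=16000: TC = 9,424×$82.86 + (9,424/16000.0)×316 + (16000.0/2)×0.18×$82.86 = $900,377.16.
Lowest total cost among the candidates is at Q = 628.4.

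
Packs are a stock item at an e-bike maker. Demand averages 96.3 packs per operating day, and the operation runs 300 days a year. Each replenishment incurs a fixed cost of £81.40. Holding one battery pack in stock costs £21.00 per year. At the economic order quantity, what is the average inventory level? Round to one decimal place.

Average inventory ≈ 236.6 packs

Annual demand D = 96.3 × 300 = 28,890.
EOQ = √(2DS/H) = √(2 × 28,890 × 81.4 / 21) ≈ 473.25.
Average inventory = Q*/2 ≈ 473.25 / 2 = 236.625.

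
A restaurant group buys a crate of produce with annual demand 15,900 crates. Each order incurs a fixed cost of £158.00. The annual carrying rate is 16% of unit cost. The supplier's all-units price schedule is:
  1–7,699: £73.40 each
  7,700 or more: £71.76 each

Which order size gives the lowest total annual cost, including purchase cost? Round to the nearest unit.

Q* ≈ 654 crates

Holding cost per unit per year at price C is H = 0.16·C.
Evaluate total cost at each tier's feasible EOQ or, if the EOQ is below the tier, at the tier's minimum quantity.
EOQ at £73.40 = 654.1 (feasible in tier 1): TC = 15,900×£73.40 + (15,900/654.1)×158 + (654.1/2)×0.16×£73.40 = £1,174,741.57.
EOQ at £71.76 = 661.5 < 7700, so use break Q=7700: TC = 15,900×£71.76 + (15,900/7700.0)×158 + (7700.0/2)×0.16×£71.76 = £1,185,514.42.
Lowest total cost is £1,174,741.57 at Q = 654.1.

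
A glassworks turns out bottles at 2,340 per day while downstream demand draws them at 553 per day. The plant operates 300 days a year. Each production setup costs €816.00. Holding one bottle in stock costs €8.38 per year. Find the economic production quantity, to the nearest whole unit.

Q* ≈ 6,504 bottles

Annual demand D = 553 × 300 = 165,900.
Production build-up factor (1 − d/p) = 1 − 553/2,340 = 0.7637.
Q* = √(2DS / (H(1 − d/p))) = √(2 × 165,900 × 816 / (8.38 × 0.7637)).
= √(270,748,800 / 6.3996) ≈ 6504.395.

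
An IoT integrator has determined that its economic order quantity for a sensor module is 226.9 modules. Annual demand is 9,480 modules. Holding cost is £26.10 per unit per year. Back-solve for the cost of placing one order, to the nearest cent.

Squaring Q* = √(2DS/H) gives Q*² = 2DS/H.
From Q* = √(2DS/H): S = Q*²H / (2D) = 226.9² × 26.1 / (2 × 9,480) = 70.8714.

S ≈ £70.87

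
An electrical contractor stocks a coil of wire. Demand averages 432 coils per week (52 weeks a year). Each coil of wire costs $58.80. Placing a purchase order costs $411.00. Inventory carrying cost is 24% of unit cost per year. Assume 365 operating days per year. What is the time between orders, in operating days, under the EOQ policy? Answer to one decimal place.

T ≈ 18.6 days

Annual demand D = 432 × 52 = 22,464.
Holding cost H = 0.24 × $58.80 = $14.1120 per unit per year.
The optimal lot size = √(2DS/H) = √(2 × 22,464 × 411 / 14.112) ≈ 1143.89.
Cycle time = Q*/D × 365 = 1143.89 / 22,464 × 365 ≈ 18.586 days.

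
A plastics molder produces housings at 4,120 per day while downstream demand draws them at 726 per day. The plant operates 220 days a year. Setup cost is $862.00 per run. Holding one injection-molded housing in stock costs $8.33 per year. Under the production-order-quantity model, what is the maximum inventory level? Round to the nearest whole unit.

Annual demand D = 726 × 220 = 159,720.
Production build-up factor (1 − d/p) = 1 − 726/4,120 = 0.8238.
Q* = √(2DS / (H(1 − d/p))) = √(2 × 159,720 × 862 / (8.33 × 0.8238)).
= √(275,357,280 / 6.8621) ≈ 6334.589.
Maximum inventory = Q*(1 − d/p) = 6334.589 × 0.8238 ≈ 5218.349.

I_max ≈ 5,218 housings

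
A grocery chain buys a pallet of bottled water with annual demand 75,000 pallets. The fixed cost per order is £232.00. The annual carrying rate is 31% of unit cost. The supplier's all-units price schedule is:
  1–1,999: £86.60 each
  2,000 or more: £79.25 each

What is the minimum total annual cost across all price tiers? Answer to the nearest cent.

Holding cost per unit per year at price C is H = 0.31·C.
Candidates are each tier's EOQ (if it falls in that tier) and each price-break quantity.
EOQ at £86.60 = 1138.5 (feasible in tier 1): TC = 75,000×£86.60 + (75,000/1138.5)×232 + (1138.5/2)×0.31×£86.60 = £6,525,565.35.
EOQ at £79.25 = 1190.2 < 2000, so use break Q=2000: TC = 75,000×£79.25 + (75,000/2000.0)×232 + (2000.0/2)×0.31×£79.25 = £5,977,017.50.
Lowest total cost among the candidates is at Q = 2000.0.

TC* ≈ £5,977,017.50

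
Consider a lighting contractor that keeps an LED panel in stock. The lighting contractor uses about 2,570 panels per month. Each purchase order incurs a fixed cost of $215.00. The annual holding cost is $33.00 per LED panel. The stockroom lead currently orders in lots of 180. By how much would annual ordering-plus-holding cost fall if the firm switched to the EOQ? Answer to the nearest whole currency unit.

Extra cost ≈ $18,887 per year

Annual demand D = 2,570 × 12 = 30,840.
EOQ = √(2DS/H) = √(2 × 30,840 × 215 / 33) ≈ 633.92.
Cost at Q* = (D/Q*)S + (Q*/2)H = √(2DSH) ≈ $20,919.36.
Cost at Q = 180: (30,840/180)×215 + (180/2)×33 = $36,836.67 + $2,970.00 = $39,806.67.
Excess = $39,806.67 − $20,919.36 = $18,887.31.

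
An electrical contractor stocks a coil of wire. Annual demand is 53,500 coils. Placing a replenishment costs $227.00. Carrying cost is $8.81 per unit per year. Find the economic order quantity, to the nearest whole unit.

Q* ≈ 1,660 coils

EOQ = √(2DS / H) = √(2 × 53,500 × 227 / 8.81).
= √(24,289,000 / 8.81) = √2,756,980.7037 ≈ 1660.416.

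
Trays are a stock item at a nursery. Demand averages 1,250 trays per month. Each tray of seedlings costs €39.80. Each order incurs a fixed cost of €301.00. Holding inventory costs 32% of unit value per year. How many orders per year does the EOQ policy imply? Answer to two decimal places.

N ≈ 17.81 orders per year

Annual demand D = 1,250 × 12 = 15,000.
Holding cost H = 0.32 × €39.80 = €12.7360 per unit per year.
EOQ = √(2DS/H) = √(2 × 15,000 × 301 / 12.736) ≈ 842.03.
Orders per year = D / Q* = 15,000 / 842.03 ≈ 17.814.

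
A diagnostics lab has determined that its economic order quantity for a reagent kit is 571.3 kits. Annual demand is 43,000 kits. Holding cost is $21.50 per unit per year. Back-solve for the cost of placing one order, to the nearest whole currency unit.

Squaring Q* = √(2DS/H) gives Q*² = 2DS/H.
From Q* = √(2DS/H): S = Q*²H / (2D) = 571.3² × 21.5 / (2 × 43,000) = 81.5959.

S ≈ $82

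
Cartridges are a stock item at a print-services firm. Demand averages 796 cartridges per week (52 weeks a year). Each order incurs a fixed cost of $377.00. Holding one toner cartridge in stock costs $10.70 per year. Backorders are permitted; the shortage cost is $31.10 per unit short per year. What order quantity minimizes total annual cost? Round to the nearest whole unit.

Q* ≈ 1,980 cartridges

Annual demand D = 796 × 52 = 41,392.
With planned backorders, Q* = √(2DS/H) · √((H+B)/B).
√(2DS/H) = √(2 × 41,392 × 377 / 10.7) = 1707.859.
√((H+B)/B) = √((10.7+31.1)/31.1) = 1.1593.
Q* ≈ 1979.976.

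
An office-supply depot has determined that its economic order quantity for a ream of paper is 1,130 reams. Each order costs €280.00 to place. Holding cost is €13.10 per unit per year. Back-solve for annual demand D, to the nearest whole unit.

D ≈ 29,870 reams per year

Invert the EOQ relation Q*² = 2DS/H.
From Q* = √(2DS/H): D = Q*²H / (2S) = 1,130² × 13.1 / (2 × 280) = 29870.339.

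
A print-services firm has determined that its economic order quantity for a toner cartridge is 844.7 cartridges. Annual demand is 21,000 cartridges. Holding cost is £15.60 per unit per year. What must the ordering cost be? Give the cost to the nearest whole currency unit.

Squaring Q* = √(2DS/H) gives Q*² = 2DS/H.
From Q* = √(2DS/H): S = Q*²H / (2D) = 844.7² × 15.6 / (2 × 21,000) = 265.0210.

S ≈ £265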